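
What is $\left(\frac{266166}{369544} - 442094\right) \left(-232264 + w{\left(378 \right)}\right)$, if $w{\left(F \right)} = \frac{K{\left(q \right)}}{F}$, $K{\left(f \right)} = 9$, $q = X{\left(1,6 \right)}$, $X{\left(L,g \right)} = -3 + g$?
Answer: $\frac{796858518998150195}{7760424} \approx 1.0268 \cdot 10^{11}$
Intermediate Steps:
$q = 3$ ($q = -3 + 6 = 3$)
$w{\left(F \right)} = \frac{9}{F}$
$\left(\frac{266166}{369544} - 442094\right) \left(-232264 + w{\left(378 \right)}\right) = \left(\frac{266166}{369544} - 442094\right) \left(-232264 + \frac{9}{378}\right) = \left(266166 \cdot \frac{1}{369544} - 442094\right) \left(-232264 + 9 \cdot \frac{1}{378}\right) = \left(\frac{133083}{184772} - 442094\right) \left(-232264 + \frac{1}{42}\right) = \left(- \frac{81686459485}{184772}\right) \left(- \frac{9755087}{42}\right) = \frac{796858518998150195}{7760424}$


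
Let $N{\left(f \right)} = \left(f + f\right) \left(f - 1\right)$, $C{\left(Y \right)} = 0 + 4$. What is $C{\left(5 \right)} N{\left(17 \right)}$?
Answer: $2176$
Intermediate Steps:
$C{\left(Y \right)} = 4$
$N{\left(f \right)} = 2 f \left(-1 + f\right)$
$C{\left(5 \right)} N{\left(17 \right)} = 4 \cdot 2 \cdot 17 \left(-1 + 17\right) = 4 \cdot 2 \cdot 17 \cdot 16 = 4 \cdot 544 = 2176$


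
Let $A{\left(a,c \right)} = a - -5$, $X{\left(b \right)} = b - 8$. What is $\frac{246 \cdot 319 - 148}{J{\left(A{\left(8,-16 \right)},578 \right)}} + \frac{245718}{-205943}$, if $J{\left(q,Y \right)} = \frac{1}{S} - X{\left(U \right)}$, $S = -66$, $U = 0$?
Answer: $\frac{1064496140202}{108531961} \approx 9808.1$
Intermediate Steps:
$X{\left(b \right)} = -8 + b$
$A{\left(a,c \right)} = 5 + a$ ($A{\left(a,c \right)} = a + 5 = 5 + a$)
$J{\left(q,Y \right)} = \frac{527}{66}$ ($J{\left(q,Y \right)} = \frac{1}{-66} - \left(-8 + 0\right) = - \frac{1}{66} - -8 = - \frac{1}{66} + 8 = \frac{527}{66}$)
$\frac{246 \cdot 319 - 148}{J{\left(A{\left(8,-16 \right)},578 \right)}} + \frac{245718}{-205943} = \frac{246 \cdot 319 - 148}{\frac{527}{66}} + \frac{245718}{-205943} = \left(78474 - 148\right) \frac{66}{527} + 245718 \left(- \frac{1}{205943}\right) = 78326 \cdot \frac{66}{527} - \frac{245718}{205943} = \frac{5169516}{527} - \frac{245718}{205943} = \frac{1064496140202}{108531961}$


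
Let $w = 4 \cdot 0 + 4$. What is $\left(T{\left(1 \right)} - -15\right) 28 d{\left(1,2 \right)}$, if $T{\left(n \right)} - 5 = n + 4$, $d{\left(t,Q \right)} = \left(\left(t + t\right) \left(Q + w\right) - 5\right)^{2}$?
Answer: $34300$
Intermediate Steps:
$w = 4$ ($w = 0 + 4 = 4$)
$d{\left(t,Q \right)} = \left(-5 + 2 t \left(4 + Q\right)\right)^{2}$ ($d{\left(t,Q \right)} = \left(\left(t + t\right) \left(Q + 4\right) - 5\right)^{2} = \left(2 t \left(4 + Q\right) - 5\right)^{2} = \left(-5 + 2 t \left(4 + Q\right)\right)^{2}$)
$T{\left(n \right)} = 9 + n$ ($T{\left(n \right)} = 5 + \left(n + 4\right) = 5 + \left(4 + n\right) = 9 + n$)
$\left(T{\left(1 \right)} - -15\right) 28 d{\left(1,2 \right)} = \left(\left(9 + 1\right) - -15\right) 28 \left(-5 + 8 \cdot 1 + 2 \cdot 2 \cdot 1\right)^{2} = \left(10 + 15\right) 28 \left(-5 + 8 + 4\right)^{2} = 25 \cdot 28 \cdot 7^{2} = 700 \cdot 49 = 34300$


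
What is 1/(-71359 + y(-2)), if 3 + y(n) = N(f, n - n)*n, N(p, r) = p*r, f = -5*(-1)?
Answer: -1/71362 ≈ -1.4013e-5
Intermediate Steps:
f = 5
y(n) = -3 (y(n) = -3 + (5*(n - n))*n = -3 + (5*0)*n = -3 + 0*n = -3 + 0 = -3)
1/(-71359 + y(-2)) = 1/(-71359 - 3) = 1/(-71362) = -1/71362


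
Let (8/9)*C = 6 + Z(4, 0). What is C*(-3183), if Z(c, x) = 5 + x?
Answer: -315117/8 ≈ -39390.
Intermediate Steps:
C = 99/8 (C = 9*(6 + (5 + 0))/8 = 9*(6 + 5)/8 = (9/8)*11 = 99/8 ≈ 12.375)
C*(-3183) = (99/8)*(-3183) = -315117/8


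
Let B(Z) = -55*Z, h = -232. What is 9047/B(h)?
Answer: 9047/12760 ≈ 0.70901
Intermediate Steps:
9047/B(h) = 9047/((-55*(-232))) = 9047/12760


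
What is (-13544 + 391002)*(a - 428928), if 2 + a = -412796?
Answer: -317716212508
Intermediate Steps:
a = -412798 (a = -2 - 412796 = -412798)
(-13544 + 391002)*(a - 428928) = (-13544 + 391002)*(-412798 - 428928) = 377458*(-841726) = -317716212508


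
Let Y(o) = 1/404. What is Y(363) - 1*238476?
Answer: -96344303/404 ≈ -2.3848e+5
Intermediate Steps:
Y(o) = 1/404
Y(363) - 1*238476 = 1/404 - 1*238476 = 1/404 - 238476 = -96344303/404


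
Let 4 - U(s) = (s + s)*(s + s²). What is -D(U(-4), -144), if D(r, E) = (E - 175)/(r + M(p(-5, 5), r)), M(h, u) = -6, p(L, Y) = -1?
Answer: 319/94 ≈ 3.3936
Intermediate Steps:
U(s) = 4 - 2*s*(s + s²) (U(s) = 4 - (s + s)*(s + s²) = 4 - 2*s*(s + s²))
D(r, E) = (-175 + E)/(-6 + r) (D(r, E) = (E - 175)/(r - 6) = (-175 + E)/(-6 + r))
-D(U(-4), -144) = -(-175 - 144)/(-6 + (4 - 2*(-4)² - 2*(-4)³)) = -(-319)/(-6 + (4 - 2*16 - 2*(-64))) = -(-319)/(-6 + (4 - 32 + 128)) = -(-319)/(-6 + 100) = -(-319)/94 = -1*(-319/94) = 319/94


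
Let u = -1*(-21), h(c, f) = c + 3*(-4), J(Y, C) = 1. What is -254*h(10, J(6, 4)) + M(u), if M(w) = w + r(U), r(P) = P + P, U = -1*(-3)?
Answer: 535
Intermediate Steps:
U = 3
h(c, f) = -12 + c (h(c, f) = c - 12 = -12 + c)
u = 21
r(P) = 2*P
M(w) = 6 + w (M(w) = w + 2*3 = w + 6 = 6 + w)
-254*h(10, J(6, 4)) + M(u) = -254*(-12 + 10) + (6 + 21) = -254*(-2) + 27 = 508 + 27 = 535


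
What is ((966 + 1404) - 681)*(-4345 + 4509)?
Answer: 276996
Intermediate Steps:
((966 + 1404) - 681)*(-4345 + 4509) = (2370 - 681)*164 = 1689*164 = 276996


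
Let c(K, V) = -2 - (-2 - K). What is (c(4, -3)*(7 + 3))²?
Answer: 1600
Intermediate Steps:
c(K, V) = K (c(K, V) = -2 + (2 + K) = K)
(c(4, -3)*(7 + 3))² = (4*(7 + 3))² = (4*10)² = 40² = 1600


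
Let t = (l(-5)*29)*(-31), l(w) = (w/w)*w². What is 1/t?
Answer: -1/22475 ≈ -4.4494e-5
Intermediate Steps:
l(w) = w² (l(w) = 1*w² = w²)
t = -22475 (t = ((-5)²*29)*(-31) = (25*29)*(-31) = 725*(-31) = -22475)
1/t = 1/(-22475) = -1/22475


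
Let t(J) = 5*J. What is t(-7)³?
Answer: -42875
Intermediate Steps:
t(-7)³ = (5*(-7))³ = (-35)³ = -42875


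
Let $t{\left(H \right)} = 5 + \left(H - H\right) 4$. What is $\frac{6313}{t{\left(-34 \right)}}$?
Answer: $\frac{6313}{5} \approx 1262.6$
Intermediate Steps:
$t{\left(H \right)} = 5$ ($t{\left(H \right)} = 5 + 0 \cdot 4 = 5 + 0 = 5$)
$\frac{6313}{t{\left(-34 \right)}} = \frac{6313}{5}$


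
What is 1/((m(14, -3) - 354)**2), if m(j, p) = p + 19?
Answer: 1/114244 ≈ 8.7532e-6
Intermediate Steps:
m(j, p) = 19 + p
1/((m(14, -3) - 354)**2) = 1/(((19 - 3) - 354)**2) = 1/((16 - 354)**2) = 1/((-338)**2) = 1/114244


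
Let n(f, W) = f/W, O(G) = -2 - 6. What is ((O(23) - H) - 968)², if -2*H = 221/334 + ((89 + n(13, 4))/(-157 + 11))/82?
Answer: 144872917334306001/152187372544 ≈ 9.5194e+5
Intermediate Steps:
O(G) = -8
H = -127561/390112 (H = -(221/334 + ((89 + 13/4)/(-157 + 11))/82)/2 = -(221*(1/334) + ((89 + 13*(¼))/(-146))*(1/82))/2 = -(221/334 + ((89 + 13/4)*(-1/146))*(1/82))/2 = -(221/334 + ((369/4)*(-1/146))*(1/82))/2 = -(221/334 - 369/584*1/82)/2 = -(221/334 - 9/1168)/2 = -½*127561/195056 = -127561/390112 ≈ -0.32699)
((O(23) - H) - 968)² = ((-8 - 1*(-127561/390112)) - 968)² = ((-8 + 127561/390112) - 968)² = (-2993335/390112 - 968)² = (-380621751/390112)² = 144872917334306001/152187372544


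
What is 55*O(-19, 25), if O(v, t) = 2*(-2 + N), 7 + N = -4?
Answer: -1430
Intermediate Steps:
N = -11 (N = -7 - 4 = -11)
O(v, t) = -26 (O(v, t) = 2*(-2 - 11) = 2*(-13) = -26)
55*O(-19, 25) = 55*(-26) = -1430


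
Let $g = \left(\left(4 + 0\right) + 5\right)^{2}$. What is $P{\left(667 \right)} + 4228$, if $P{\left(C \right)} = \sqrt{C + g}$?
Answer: $4228 + 2 \sqrt{187} \approx 4255.4$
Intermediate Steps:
$g = 81$ ($g = \left(4 + 5\right)^{2} = 9^{2} = 81$)
$P{\left(C \right)} = \sqrt{81 + C}$ ($P{\left(C \right)} = \sqrt{C + 81} = \sqrt{81 + C}$)
$P{\left(667 \right)} + 4228 = \sqrt{81 + 667} + 4228 = \sqrt{748} + 4228 = 2 \sqrt{187} + 4228 = 4228 + 2 \sqrt{187}$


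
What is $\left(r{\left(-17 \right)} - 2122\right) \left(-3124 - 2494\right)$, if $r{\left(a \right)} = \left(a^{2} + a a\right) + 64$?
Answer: $8314640$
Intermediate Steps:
$r{\left(a \right)} = 64 + 2 a^{2}$ ($r{\left(a \right)} = \left(a^{2} + a^{2}\right) + 64 = 2 a^{2} + 64 = 64 + 2 a^{2}$)
$\left(r{\left(-17 \right)} - 2122\right) \left(-3124 - 2494\right) = \left(\left(64 + 2 \left(-17\right)^{2}\right) - 2122\right) \left(-3124 - 2494\right) = \left(\left(64 + 2 \cdot 289\right) - 2122\right) \left(-5618\right) = \left(\left(64 + 578\right) - 2122\right) \left(-5618\right) = \left(642 - 2122\right) \left(-5618\right) = \left(-1480\right) \left(-5618\right) = 8314640$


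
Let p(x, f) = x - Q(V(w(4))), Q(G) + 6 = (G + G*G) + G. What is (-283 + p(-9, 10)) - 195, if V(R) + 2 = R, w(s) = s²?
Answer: -705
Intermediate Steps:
V(R) = -2 + R
Q(G) = -6 + G² + 2*G (Q(G) = -6 + ((G + G*G) + G) = -6 + ((G + G²) + G) = -6 + (G² + 2*G) = -6 + G² + 2*G)
p(x, f) = -218 + x (p(x, f) = x - (-6 + (-2 + 4²)² + 2*(-2 + 4²)) = x - (-6 + (-2 + 16)² + 2*(-2 + 16)) = x - (-6 + 14² + 2*14) = x - (-6 + 196 + 28) = x - 1*218 = x - 218 = -218 + x)
(-283 + p(-9, 10)) - 195 = (-283 + (-218 - 9)) - 195 = (-283 - 227) - 195 = -510 - 195 = -705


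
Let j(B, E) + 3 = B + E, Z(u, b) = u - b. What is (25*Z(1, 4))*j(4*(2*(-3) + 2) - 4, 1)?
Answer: 1650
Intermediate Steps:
j(B, E) = -3 + B + E (j(B, E) = -3 + (B + E) = -3 + B + E)
(25*Z(1, 4))*j(4*(2*(-3) + 2) - 4, 1) = (25*(1 - 1*4))*(-3 + (4*(2*(-3) + 2) - 4) + 1) = (25*(1 - 4))*(-3 + (4*(-6 + 2) - 4) + 1) = (25*(-3))*(-3 + (4*(-4) - 4) + 1) = -75*(-3 + (-16 - 4) + 1) = -75*(-3 - 20 + 1) = -75*(-22) = 1650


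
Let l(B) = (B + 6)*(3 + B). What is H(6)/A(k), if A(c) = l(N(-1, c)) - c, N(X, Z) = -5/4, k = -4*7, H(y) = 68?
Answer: 1088/581 ≈ 1.8726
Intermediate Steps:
k = -28
N(X, Z) = -5/4 (N(X, Z) = -5*1/4 = -5/4)
l(B) = (3 + B)*(6 + B) (l(B) = (6 + B)*(3 + B) = (3 + B)*(6 + B))
A(c) = 133/16 - c (A(c) = (18 + (-5/4)**2 + 9*(-5/4)) - c = (18 + 25/16 - 45/4) - c = 133/16 - c)
H(6)/A(k) = 68/(133/16 - 1*(-28)) = 68/(133/16 + 28) = 68/(581/16) = 68*(16/581) = 1088/581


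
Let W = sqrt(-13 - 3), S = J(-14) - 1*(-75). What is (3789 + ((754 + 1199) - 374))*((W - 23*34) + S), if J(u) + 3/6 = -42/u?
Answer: -3781756 + 21472*I ≈ -3.7818e+6 + 21472.0*I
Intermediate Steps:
J(u) = -1/2 - 42/u
S = 155/2 (S = (1/2)*(-84 - 1*(-14))/(-14) - 1*(-75) = (1/2)*(-1/14)*(-84 + 14) + 75 = (1/2)*(-1/14)*(-70) + 75 = 5/2 + 75 = 155/2 ≈ 77.500)
W = 4*I (W = sqrt(-16) = 4*I ≈ 4.0*I)
(3789 + ((754 + 1199) - 374))*((W - 23*34) + S) = (3789 + ((754 + 1199) - 374))*((4*I - 23*34) + 155/2) = (3789 + (1953 - 374))*((4*I - 782) + 155/2) = (3789 + 1579)*((-782 + 4*I) + 155/2) = 5368*(-1409/2 + 4*I) = -3781756 + 21472*I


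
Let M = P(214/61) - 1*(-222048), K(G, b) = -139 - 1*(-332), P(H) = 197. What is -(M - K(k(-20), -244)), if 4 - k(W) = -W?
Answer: -222052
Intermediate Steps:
k(W) = 4 + W (k(W) = 4 - (-1)*W = 4 + W)
K(G, b) = 193 (K(G, b) = -139 + 332 = 193)
M = 222245 (M = 197 - 1*(-222048) = 197 + 222048 = 222245)
-(M - K(k(-20), -244)) = -(222245 - 1*193) = -(222245 - 193) = -1*222052 = -222052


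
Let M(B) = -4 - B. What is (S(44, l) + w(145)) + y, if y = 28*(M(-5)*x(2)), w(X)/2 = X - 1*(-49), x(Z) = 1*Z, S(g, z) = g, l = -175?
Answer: 488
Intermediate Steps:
x(Z) = Z
w(X) = 98 + 2*X (w(X) = 2*(X - 1*(-49)) = 2*(X + 49) = 2*(49 + X) = 98 + 2*X)
y = 56 (y = 28*((-4 - 1*(-5))*2) = 28*((-4 + 5)*2) = 28*(1*2) = 28*2 = 56)
(S(44, l) + w(145)) + y = (44 + (98 + 2*145)) + 56 = (44 + (98 + 290)) + 56 = (44 + 388) + 56 = 432 + 56 = 488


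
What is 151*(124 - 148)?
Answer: -3624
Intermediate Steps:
151*(124 - 148) = 151*(-24) = -3624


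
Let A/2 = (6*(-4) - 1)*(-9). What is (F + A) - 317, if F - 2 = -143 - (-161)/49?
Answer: -33/7 ≈ -4.7143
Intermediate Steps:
A = 450 (A = 2*((6*(-4) - 1)*(-9)) = 2*((-24 - 1)*(-9)) = 2*(-25*(-9)) = 2*225 = 450)
F = -964/7 (F = 2 + (-143 - (-161)/49) = 2 + (-143 - 1*(-23/7)) = 2 + (-143 + 23/7) = 2 - 978/7 = -964/7 ≈ -137.71)
(F + A) - 317 = (-964/7 + 450) - 317 = 2186/7 - 317 = -33/7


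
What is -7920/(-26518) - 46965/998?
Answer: -618756855/13232482 ≈ -46.760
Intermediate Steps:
-7920/(-26518) - 46965/998 = -7920*(-1/26518) - 46965*1/998 = 3960/13259 - 46965/998 = -618756855/13232482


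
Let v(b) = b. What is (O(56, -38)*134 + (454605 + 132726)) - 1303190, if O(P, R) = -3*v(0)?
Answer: -715859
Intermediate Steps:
O(P, R) = 0 (O(P, R) = -3*0 = 0)
(O(56, -38)*134 + (454605 + 132726)) - 1303190 = (0*134 + (454605 + 132726)) - 1303190 = (0 + 587331) - 1303190 = 587331 - 1303190 = -715859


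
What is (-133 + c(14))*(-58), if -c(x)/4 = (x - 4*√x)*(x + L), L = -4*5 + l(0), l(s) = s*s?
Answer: -11774 + 5568*√14 ≈ 9059.5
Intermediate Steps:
l(s) = s²
L = -20 (L = -4*5 + 0² = -20 + 0 = -20)
c(x) = -4*(-20 + x)*(x - 4*√x) (c(x) = -4*(x - 4*√x)*(x - 20) = -4*(x - 4*√x)*(-20 + x) = -4*(-20 + x)*(x - 4*√x))
(-133 + c(14))*(-58) = (-133 + (-320*√14 - 4*14² + 16*14^(3/2) + 80*14))*(-58) = (-133 + (-320*√14 - 4*196 + 16*(14*√14) + 1120))*(-58) = (-133 + (-320*√14 - 784 + 224*√14 + 1120))*(-58) = (-133 + (336 - 96*√14))*(-58) = (203 - 96*√14)*(-58) = -11774 + 5568*√14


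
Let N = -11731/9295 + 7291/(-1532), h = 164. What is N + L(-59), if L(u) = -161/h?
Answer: -2044284401/291918770 ≈ -7.0029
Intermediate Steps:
L(u) = -161/164
N = -85741737/14239940 (N = -11731*1/9295 + 7291*(-1/1532) = -11731/9295 - 7291/1532 = -85741737/14239940 ≈ -6.0212)
N + L(-59) = -85741737/14239940 - 161/164 = -2044284401/291918770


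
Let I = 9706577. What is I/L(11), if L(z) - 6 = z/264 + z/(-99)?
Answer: 698873544/427 ≈ 1.6367e+6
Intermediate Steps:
L(z) = 6 - 5*z/792 (L(z) = 6 + (z/264 + z/(-99)) = 6 + (z*(1/264) + z*(-1/99)) = 6 + (z/264 - z/99) = 6 - 5*z/792)
I/L(11) = 9706577/(6 - 5/792*11) = 9706577/(6 - 5/72) = 9706577/(427/72) = 9706577*(72/427) = 698873544/427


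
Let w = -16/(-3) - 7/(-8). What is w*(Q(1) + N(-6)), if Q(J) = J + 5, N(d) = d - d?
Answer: 149/4 ≈ 37.250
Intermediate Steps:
w = 149/24 (w = -16*(-⅓) - 7*(-⅛) = 16/3 + 7/8 = 149/24 ≈ 6.2083)
N(d) = 0
Q(J) = 5 + J
w*(Q(1) + N(-6)) = 149*((5 + 1) + 0)/24 = 149*(6 + 0)/24 = (149/24)*6 = 149/4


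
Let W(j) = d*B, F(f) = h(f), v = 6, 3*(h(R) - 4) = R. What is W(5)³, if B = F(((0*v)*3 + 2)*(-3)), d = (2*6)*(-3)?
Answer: -373248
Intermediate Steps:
h(R) = 4 + R/3
F(f) = 4 + f/3
d = -36 (d = 12*(-3) = -36)
B = 2 (B = 4 + (((0*6)*3 + 2)*(-3))/3 = 4 + ((0*3 + 2)*(-3))/3 = 4 + ((0 + 2)*(-3))/3 = 4 + (2*(-3))/3 = 4 + (⅓)*(-6) = 4 - 2 = 2)
W(j) = -72 (W(j) = -36*2 = -72)
W(5)³ = (-72)³ = -373248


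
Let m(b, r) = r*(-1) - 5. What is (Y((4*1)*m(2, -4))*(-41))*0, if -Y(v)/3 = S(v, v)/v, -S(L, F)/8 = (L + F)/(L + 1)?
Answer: 0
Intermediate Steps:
S(L, F) = -8*(F + L)/(1 + L) (S(L, F) = -8*(L + F)/(L + 1) = -8*(F + L)/(1 + L))
m(b, r) = -5 - r (m(b, r) = -r - 5 = -5 - r)
Y(v) = 48/(1 + v) (Y(v) = -3*8*(-v - v)/(1 + v)/v = -3*8*(-2*v)/(1 + v)/v = -3*(-16*v/(1 + v))/v = -(-48)/(1 + v) = 48/(1 + v))
(Y((4*1)*m(2, -4))*(-41))*0 = ((48/(1 + (4*1)*(-5 - 1*(-4))))*(-41))*0 = ((48/(1 + 4*(-5 + 4)))*(-41))*0 = ((48/(1 + 4*(-1)))*(-41))*0 = ((48/(1 - 4))*(-41))*0 = ((48/(-3))*(-41))*0 = ((48*(-⅓))*(-41))*0 = -16*(-41)*0 = 656*0 = 0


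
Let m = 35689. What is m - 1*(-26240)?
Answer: 61929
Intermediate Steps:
m - 1*(-26240) = 35689 - 1*(-26240) = 35689 + 26240 = 61929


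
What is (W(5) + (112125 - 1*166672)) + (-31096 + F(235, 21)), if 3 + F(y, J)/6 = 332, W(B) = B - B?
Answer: -83669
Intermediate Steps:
W(B) = 0
F(y, J) = 1974 (F(y, J) = -18 + 6*332 = -18 + 1992 = 1974)
(W(5) + (112125 - 1*166672)) + (-31096 + F(235, 21)) = (0 + (112125 - 1*166672)) + (-31096 + 1974) = (0 + (112125 - 166672)) - 29122 = (0 - 54547) - 29122 = -54547 - 29122 = -83669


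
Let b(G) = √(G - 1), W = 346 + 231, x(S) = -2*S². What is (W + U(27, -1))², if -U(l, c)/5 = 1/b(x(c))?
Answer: 998762/3 + 5770*I*√3/3 ≈ 3.3292e+5 + 3331.3*I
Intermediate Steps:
W = 577
b(G) = √(-1 + G)
U(l, c) = -5/√(-1 - 2*c²)
(W + U(27, -1))² = (577 - 5/√(-1 - 2*(-1)²))² = (577 - 5/√(-1 - 2*1))² = (577 - 5/√(-1 - 2))² = (577 - (-5)*I*√3/3)² = (577 + 5*I*√3/3)²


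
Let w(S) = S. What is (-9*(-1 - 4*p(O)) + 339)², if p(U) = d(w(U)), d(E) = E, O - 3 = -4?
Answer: 97344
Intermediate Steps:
O = -1 (O = 3 - 4 = -1)
p(U) = U
(-9*(-1 - 4*p(O)) + 339)² = (-9*(-1 - 4*(-1)) + 339)² = (-9*(-1 + 4) + 339)² = (-9*3 + 339)² = (-27 + 339)² = 312² = 97344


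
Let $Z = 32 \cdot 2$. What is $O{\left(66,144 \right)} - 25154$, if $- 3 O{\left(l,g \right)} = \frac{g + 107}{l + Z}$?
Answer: $- \frac{9810311}{390} \approx -25155.0$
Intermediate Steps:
$Z = 64$
$O{\left(l,g \right)} = - \frac{107 + g}{3 \left(64 + l\right)}$ ($O{\left(l,g \right)} = - \frac{\left(g + 107\right) \frac{1}{l + 64}}{3} = - \frac{\left(107 + g\right) \frac{1}{64 + l}}{3} = - \frac{\frac{1}{64 + l} \left(107 + g\right)}{3} = - \frac{107 + g}{3 \left(64 + l\right)}$)
$O{\left(66,144 \right)} - 25154 = \frac{-107 - 144}{3 \left(64 + 66\right)} - 25154 = \frac{-107 - 144}{3 \cdot 130} - 25154 = \frac{1}{3} \cdot \frac{1}{130} \left(-251\right) - 25154 = - \frac{251}{390} - 25154 = - \frac{9810311}{390}$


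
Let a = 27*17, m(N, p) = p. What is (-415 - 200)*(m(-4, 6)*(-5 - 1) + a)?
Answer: -260145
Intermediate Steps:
a = 459
(-415 - 200)*(m(-4, 6)*(-5 - 1) + a) = (-415 - 200)*(6*(-5 - 1) + 459) = -615*(6*(-6) + 459) = -615*(-36 + 459) = -615*423 = -260145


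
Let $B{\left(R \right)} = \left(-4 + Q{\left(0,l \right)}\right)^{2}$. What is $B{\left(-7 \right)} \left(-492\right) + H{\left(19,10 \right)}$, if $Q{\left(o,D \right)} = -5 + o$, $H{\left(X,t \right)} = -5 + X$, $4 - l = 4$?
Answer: $-39838$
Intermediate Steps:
$l = 0$ ($l = 4 - 4 = 0$)
$B{\left(R \right)} = 81$ ($B{\left(R \right)} = \left(-4 + \left(-5 + 0\right)\right)^{2} = \left(-4 - 5\right)^{2} = \left(-9\right)^{2} = 81$)
$B{\left(-7 \right)} \left(-492\right) + H{\left(19,10 \right)} = 81 \left(-492\right) + \left(-5 + 19\right) = -39852 + 14 = -39838$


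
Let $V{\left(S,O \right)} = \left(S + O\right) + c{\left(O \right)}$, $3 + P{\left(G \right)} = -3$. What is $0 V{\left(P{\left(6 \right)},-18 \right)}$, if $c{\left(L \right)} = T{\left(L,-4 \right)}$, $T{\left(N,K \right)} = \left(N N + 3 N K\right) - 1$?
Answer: $0$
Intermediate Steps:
$P{\left(G \right)} = -6$ ($P{\left(G \right)} = -3 - 3 = -6$)
$T{\left(N,K \right)} = -1 + N^{2} + 3 K N$ ($T{\left(N,K \right)} = \left(N^{2} + 3 K N\right) - 1 = -1 + N^{2} + 3 K N$)
$c{\left(L \right)} = -1 + L^{2} - 12 L$ ($c{\left(L \right)} = -1 + L^{2} + 3 \left(-4\right) L = -1 + L^{2} - 12 L$)
$V{\left(S,O \right)} = -1 + S + O^{2} - 11 O$ ($V{\left(S,O \right)} = \left(S + O\right) - \left(1 - O^{2} + 12 O\right) = \left(O + S\right) - \left(1 - O^{2} + 12 O\right) = -1 + S + O^{2} - 11 O$)
$0 V{\left(P{\left(6 \right)},-18 \right)} = 0 \left(-1 - 6 + \left(-18\right)^{2} - -198\right) = 0 \left(-1 - 6 + 324 + 198\right) = 0 \cdot 515 = 0$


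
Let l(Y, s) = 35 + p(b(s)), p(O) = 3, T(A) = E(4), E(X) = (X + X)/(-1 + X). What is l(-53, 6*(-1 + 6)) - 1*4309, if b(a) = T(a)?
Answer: -4271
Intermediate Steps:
E(X) = 2*X/(-1 + X) (E(X) = (2*X)/(-1 + X) = 2*X/(-1 + X))
T(A) = 8/3 (T(A) = 2*4/(-1 + 4) = 2*4/3 = 2*4*(1/3) = 8/3)
b(a) = 8/3
l(Y, s) = 38 (l(Y, s) = 35 + 3 = 38)
l(-53, 6*(-1 + 6)) - 1*4309 = 38 - 1*4309 = 38 - 4309 = -4271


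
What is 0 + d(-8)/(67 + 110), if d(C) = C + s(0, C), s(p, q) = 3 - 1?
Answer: -2/59 ≈ -0.033898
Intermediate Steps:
s(p, q) = 2
d(C) = 2 + C (d(C) = C + 2 = 2 + C)
0 + d(-8)/(67 + 110) = 0 + (2 - 8)/(67 + 110) = 0 - 6/177 = 0 + (1/177)*(-6) = 0 - 2/59 = -2/59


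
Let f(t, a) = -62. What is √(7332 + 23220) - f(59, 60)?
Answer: 62 + 2*√7638 ≈ 236.79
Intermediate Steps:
√(7332 + 23220) - f(59, 60) = √(7332 + 23220) - 1*(-62) = √30552 + 62 = 2*√7638 + 62 = 62 + 2*√7638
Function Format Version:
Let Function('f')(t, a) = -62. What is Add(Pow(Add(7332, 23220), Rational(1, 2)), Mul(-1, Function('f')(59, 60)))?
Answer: Add(62, Mul(2, Pow(7638, Rational(1, 2)))) ≈ 236.79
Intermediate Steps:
Add(Pow(Add(7332, 23220), Rational(1, 2)), Mul(-1, Function('f')(59, 60))) = Add(Pow(Add(7332, 23220), Rational(1, 2)), Mul(-1, -62)) = Add(Pow(30552, Rational(1, 2)), 62) = Add(Mul(2, Pow(7638, Rational(1, 2))), 62) = Add(62, Mul(2, Pow(7638, Rational(1, 2))))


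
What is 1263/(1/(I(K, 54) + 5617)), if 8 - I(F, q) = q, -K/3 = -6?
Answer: 7036173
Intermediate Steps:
K = 18 (K = -3*(-6) = 18)
I(F, q) = 8 - q
1263/(1/(I(K, 54) + 5617)) = 1263/(1/((8 - 1*54) + 5617)) = 1263/(1/((8 - 54) + 5617)) = 1263/(1/(-46 + 5617)) = 1263/(1/5571) = 1263*5571 = 7036173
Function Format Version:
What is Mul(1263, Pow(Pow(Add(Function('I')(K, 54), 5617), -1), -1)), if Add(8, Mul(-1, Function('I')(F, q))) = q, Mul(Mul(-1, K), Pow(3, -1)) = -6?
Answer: 7036173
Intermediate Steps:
K = 18 (K = Mul(-3, -6) = 18)
Function('I')(F, q) = Add(8, Mul(-1, q))
Mul(1263, Pow(Pow(Add(Function('I')(K, 54), 5617), -1), -1)) = Mul(1263, Pow(Pow(Add(Add(8, Mul(-1, 54)), 5617), -1), -1)) = Mul(1263, Pow(Pow(Add(Add(8, -54), 5617), -1), -1)) = Mul(1263, Pow(Pow(Add(-46, 5617), -1), -1)) = Mul(1263, Pow(Pow(5571, -1), -1)) = Mul(1263, Pow(Rational(1, 5571), -1)) = Mul(1263, 5571) = 7036173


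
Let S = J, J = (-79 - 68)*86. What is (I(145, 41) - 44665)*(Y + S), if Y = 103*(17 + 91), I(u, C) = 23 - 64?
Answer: 67863708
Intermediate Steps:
J = -12642 (J = -147*86 = -12642)
I(u, C) = -41
S = -12642
Y = 11124 (Y = 103*108 = 11124)
(I(145, 41) - 44665)*(Y + S) = (-41 - 44665)*(11124 - 12642) = -44706*(-1518) = 67863708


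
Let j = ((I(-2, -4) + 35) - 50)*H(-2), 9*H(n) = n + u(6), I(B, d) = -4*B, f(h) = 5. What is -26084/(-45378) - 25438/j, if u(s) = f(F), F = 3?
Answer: 247368520/22689 ≈ 10903.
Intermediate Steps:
u(s) = 5
H(n) = 5/9 + n/9 (H(n) = (n + 5)/9 = (5 + n)/9 = 5/9 + n/9)
j = -7/3 (j = ((-4*(-2) + 35) - 50)*(5/9 + (1/9)*(-2)) = ((8 + 35) - 50)*(5/9 - 2/9) = (43 - 50)*(1/3) = -7*1/3 = -7/3 ≈ -2.3333)
-26084/(-45378) - 25438/j = -26084/(-45378) - 25438/(-7/3) = -26084*(-1/45378) - 25438*(-3/7) = 13042/22689 + 10902 = 247368520/22689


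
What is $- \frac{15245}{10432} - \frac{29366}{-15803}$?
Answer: $\frac{65429377}{164856896} \approx 0.39689$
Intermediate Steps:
$- \frac{15245}{10432} - \frac{29366}{-15803} = \left(-15245\right) \frac{1}{10432} - - \frac{29366}{15803} = - \frac{15245}{10432} + \frac{29366}{15803} = \frac{65429377}{164856896}$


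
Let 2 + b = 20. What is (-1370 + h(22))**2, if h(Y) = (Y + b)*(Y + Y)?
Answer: 152100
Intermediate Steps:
b = 18 (b = -2 + 20 = 18)
h(Y) = 2*Y*(18 + Y) (h(Y) = (Y + 18)*(Y + Y) = (18 + Y)*(2*Y) = 2*Y*(18 + Y))
(-1370 + h(22))**2 = (-1370 + 2*22*(18 + 22))**2 = (-1370 + 2*22*40)**2 = (-1370 + 1760)**2 = 390**2 = 152100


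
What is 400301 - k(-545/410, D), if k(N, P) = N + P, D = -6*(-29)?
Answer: 32810523/82 ≈ 4.0013e+5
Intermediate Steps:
D = 174
400301 - k(-545/410, D) = 400301 - (-545/410 + 174) = 400301 - (-545*1/410 + 174) = 400301 - (-109/82 + 174) = 400301 - 1*14159/82 = 400301 - 14159/82 = 32810523/82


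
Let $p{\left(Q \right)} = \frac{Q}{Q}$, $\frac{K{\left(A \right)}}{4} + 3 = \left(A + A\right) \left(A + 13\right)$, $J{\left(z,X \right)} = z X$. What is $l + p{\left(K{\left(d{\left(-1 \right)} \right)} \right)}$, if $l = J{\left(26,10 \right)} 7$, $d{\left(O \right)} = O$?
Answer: $1821$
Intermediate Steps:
$J{\left(z,X \right)} = X z$
$K{\left(A \right)} = -12 + 8 A \left(13 + A\right)$ ($K{\left(A \right)} = -12 + 4 \left(A + A\right) \left(A + 13\right) = -12 + 4 \cdot 2 A \left(13 + A\right) = -12 + 8 A \left(13 + A\right)$)
$p{\left(Q \right)} = 1$
$l = 1820$ ($l = 10 \cdot 26 \cdot 7 = 260 \cdot 7 = 1820$)
$l + p{\left(K{\left(d{\left(-1 \right)} \right)} \right)} = 1820 + 1 = 1821$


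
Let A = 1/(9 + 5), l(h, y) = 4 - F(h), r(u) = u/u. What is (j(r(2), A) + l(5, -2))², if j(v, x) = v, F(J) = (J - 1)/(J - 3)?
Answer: 9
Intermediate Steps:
r(u) = 1
F(J) = (-1 + J)/(-3 + J)
l(h, y) = 4 - (-1 + h)/(-3 + h)
A = 1/14 ≈ 0.071429
(j(r(2), A) + l(5, -2))² = (1 + (-11 + 3*5)/(-3 + 5))² = (1 + (-11 + 15)/2)² = (1 + (½)*4)² = (1 + 2)² = 3² = 9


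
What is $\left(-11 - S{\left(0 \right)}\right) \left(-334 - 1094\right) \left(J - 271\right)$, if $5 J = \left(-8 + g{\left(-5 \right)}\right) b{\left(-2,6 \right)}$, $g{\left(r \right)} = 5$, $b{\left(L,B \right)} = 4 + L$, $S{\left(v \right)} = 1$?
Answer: $- \frac{23322096}{5} \approx -4.6644 \cdot 10^{6}$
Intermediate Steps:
$J = - \frac{6}{5}$ ($J = \frac{\left(-8 + 5\right) \left(4 - 2\right)}{5} = \frac{\left(-3\right) 2}{5} = \frac{1}{5} \left(-6\right) = - \frac{6}{5} \approx -1.2$)
$\left(-11 - S{\left(0 \right)}\right) \left(-334 - 1094\right) \left(J - 271\right) = \left(-11 - 1\right) \left(-334 - 1094\right) \left(- \frac{6}{5} - 271\right) = \left(-11 - 1\right) \left(\left(-1428\right) \left(- \frac{1361}{5}\right)\right) = \left(-12\right) \frac{1943508}{5} = - \frac{23322096}{5}$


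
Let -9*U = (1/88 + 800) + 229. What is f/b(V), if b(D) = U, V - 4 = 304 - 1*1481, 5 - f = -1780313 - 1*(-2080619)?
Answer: 237838392/90553 ≈ 2626.5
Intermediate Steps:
f = -300301 (f = 5 - (-1780313 - 1*(-2080619)) = 5 - (-1780313 + 2080619) = 5 - 1*300306 = 5 - 300306 = -300301)
V = -1173 (V = 4 + (304 - 1*1481) = 4 + (304 - 1481) = 4 - 1177 = -1173)
U = -90553/792 (U = -((1/88 + 800) + 229)/9 = -(70401/88 + 229)/9 = -⅑*90553/88 = -90553/792 ≈ -114.33)
b(D) = -90553/792
f/b(V) = -300301/(-90553/792) = -300301*(-792/90553) = 237838392/90553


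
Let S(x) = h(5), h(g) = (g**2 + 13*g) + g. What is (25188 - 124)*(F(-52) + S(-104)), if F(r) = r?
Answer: 1077752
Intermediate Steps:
h(g) = g**2 + 14*g
S(x) = 95 (S(x) = 5*(14 + 5) = 5*19 = 95)
(25188 - 124)*(F(-52) + S(-104)) = (25188 - 124)*(-52 + 95) = 25064*43 = 1077752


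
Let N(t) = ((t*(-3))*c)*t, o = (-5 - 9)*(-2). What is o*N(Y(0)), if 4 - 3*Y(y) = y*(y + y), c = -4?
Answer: 1792/3 ≈ 597.33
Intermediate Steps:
o = 28 (o = -14*(-2) = 28)
Y(y) = 4/3 - 2*y**2/3 (Y(y) = 4/3 - y*(y + y)/3 = 4/3 - y*2*y/3 = 4/3 - 2*y**2/3)
N(t) = 12*t**2 (N(t) = ((t*(-3))*(-4))*t = (-3*t*(-4))*t = (12*t)*t = 12*t**2)
o*N(Y(0)) = 28*(12*(4/3 - 2/3*0**2)**2) = 28*(12*(4/3 - 2/3*0)**2) = 28*(12*(4/3 + 0)**2) = 28*(12*(4/3)**2) = 28*(12*(16/9)) = 28*(64/3) = 1792/3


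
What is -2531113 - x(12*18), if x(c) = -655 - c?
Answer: -2530242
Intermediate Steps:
-2531113 - x(12*18) = -2531113 - (-655 - 12*18) = -2531113 - (-655 - 1*216) = -2531113 - (-655 - 216) = -2531113 - 1*(-871) = -2531113 + 871 = -2530242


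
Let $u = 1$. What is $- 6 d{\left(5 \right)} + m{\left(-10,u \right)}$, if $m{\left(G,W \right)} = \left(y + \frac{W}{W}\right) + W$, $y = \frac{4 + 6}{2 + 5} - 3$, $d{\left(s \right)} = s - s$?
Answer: $\frac{3}{7} \approx 0.42857$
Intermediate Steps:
$d{\left(s \right)} = 0$
$y = - \frac{11}{7}$ ($y = \frac{10}{7} - 3 = - \frac{11}{7} \approx -1.5714$)
$m{\left(G,W \right)} = - \frac{4}{7} + W$ ($m{\left(G,W \right)} = \left(- \frac{11}{7} + \frac{W}{W}\right) + W = \left(- \frac{11}{7} + 1\right) + W = - \frac{4}{7} + W$)
$- 6 d{\left(5 \right)} + m{\left(-10,u \right)} = \left(-6\right) 0 + \left(- \frac{4}{7} + 1\right) = 0 + \frac{3}{7} = \frac{3}{7}$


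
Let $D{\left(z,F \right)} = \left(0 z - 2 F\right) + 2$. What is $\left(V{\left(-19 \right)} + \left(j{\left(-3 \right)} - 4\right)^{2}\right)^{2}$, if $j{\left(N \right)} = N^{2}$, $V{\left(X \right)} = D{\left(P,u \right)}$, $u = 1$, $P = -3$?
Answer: $625$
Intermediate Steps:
$D{\left(z,F \right)} = 2 - 2 F$ ($D{\left(z,F \right)} = \left(0 - 2 F\right) + 2 = - 2 F + 2 = 2 - 2 F$)
$V{\left(X \right)} = 0$ ($V{\left(X \right)} = 2 - 2 = 0$)
$\left(V{\left(-19 \right)} + \left(j{\left(-3 \right)} - 4\right)^{2}\right)^{2} = \left(0 + \left(\left(-3\right)^{2} - 4\right)^{2}\right)^{2} = \left(0 + \left(9 - 4\right)^{2}\right)^{2} = \left(0 + 5^{2}\right)^{2} = \left(0 + 25\right)^{2} = 25^{2} = 625$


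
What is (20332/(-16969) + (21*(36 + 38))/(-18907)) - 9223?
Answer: -11426457401/1238737 ≈ -9224.3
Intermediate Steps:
(20332/(-16969) + (21*(36 + 38))/(-18907)) - 9223 = (20332*(-1/16969) + (21*74)*(-1/18907)) - 9223 = (-20332/16969 + 1554*(-1/18907)) - 9223 = (-20332/16969 - 6/73) - 9223 = -1586050/1238737 - 9223 = -11426457401/1238737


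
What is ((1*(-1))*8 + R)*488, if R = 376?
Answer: 179584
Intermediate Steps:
((1*(-1))*8 + R)*488 = ((1*(-1))*8 + 376)*488 = (-1*8 + 376)*488 = (-8 + 376)*488 = 368*488 = 179584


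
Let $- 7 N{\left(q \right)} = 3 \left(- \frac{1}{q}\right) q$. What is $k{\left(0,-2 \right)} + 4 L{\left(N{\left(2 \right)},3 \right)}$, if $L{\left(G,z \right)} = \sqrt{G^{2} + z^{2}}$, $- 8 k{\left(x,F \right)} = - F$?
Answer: $- \frac{1}{4} + \frac{60 \sqrt{2}}{7} \approx 11.872$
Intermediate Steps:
$k{\left(x,F \right)} = \frac{F}{8}$ ($k{\left(x,F \right)} = - \frac{\left(-1\right) F}{8} = \frac{F}{8}$)
$N{\left(q \right)} = \frac{3}{7}$ ($N{\left(q \right)} = - \frac{3 \left(- \frac{1}{q}\right) q}{7} = - \frac{- \frac{3}{q} q}{7} = \left(- \frac{1}{7}\right) \left(-3\right) = \frac{3}{7}$)
$k{\left(0,-2 \right)} + 4 L{\left(N{\left(2 \right)},3 \right)} = \frac{1}{8} \left(-2\right) + 4 \sqrt{\left(\frac{3}{7}\right)^{2} + 3^{2}} = - \frac{1}{4} + 4 \sqrt{\frac{9}{49} + 9} = - \frac{1}{4} + 4 \sqrt{\frac{450}{49}} = - \frac{1}{4} + 4 \frac{15 \sqrt{2}}{7} = - \frac{1}{4} + \frac{60 \sqrt{2}}{7}$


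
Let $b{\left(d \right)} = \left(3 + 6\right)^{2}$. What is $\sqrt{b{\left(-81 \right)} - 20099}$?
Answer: $i \sqrt{20018} \approx 141.48 i$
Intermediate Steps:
$b{\left(d \right)} = 81$ ($b{\left(d \right)} = 9^{2} = 81$)
$\sqrt{b{\left(-81 \right)} - 20099} = \sqrt{81 - 20099} = \sqrt{-20018} = i \sqrt{20018}$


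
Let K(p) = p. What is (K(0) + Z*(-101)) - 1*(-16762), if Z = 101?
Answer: 6561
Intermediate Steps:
(K(0) + Z*(-101)) - 1*(-16762) = (0 + 101*(-101)) - 1*(-16762) = (0 - 10201) + 16762 = -10201 + 16762 = 6561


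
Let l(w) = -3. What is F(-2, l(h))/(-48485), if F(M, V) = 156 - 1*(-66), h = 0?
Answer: -222/48485 ≈ -0.0045787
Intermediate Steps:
F(M, V) = 222 (F(M, V) = 156 + 66 = 222)
F(-2, l(h))/(-48485) = 222/(-48485) = 222*(-1/48485) = -222/48485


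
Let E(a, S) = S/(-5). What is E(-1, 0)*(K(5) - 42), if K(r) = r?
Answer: 0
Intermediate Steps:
E(a, S) = -S/5 (E(a, S) = S*(-1/5) = -S/5)
E(-1, 0)*(K(5) - 42) = (-1/5*0)*(5 - 42) = 0*(-37) = 0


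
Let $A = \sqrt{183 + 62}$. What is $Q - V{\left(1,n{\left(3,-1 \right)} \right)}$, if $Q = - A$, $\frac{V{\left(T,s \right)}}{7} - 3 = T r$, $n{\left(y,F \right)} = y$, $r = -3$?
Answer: $- 7 \sqrt{5} \approx -15.652$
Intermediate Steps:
$A = 7 \sqrt{5}$ ($A = \sqrt{245} = 7 \sqrt{5} \approx 15.652$)
$V{\left(T,s \right)} = 21 - 21 T$ ($V{\left(T,s \right)} = 21 + 7 T \left(-3\right) = 21 + 7 \left(- 3 T\right) = 21 - 21 T$)
$Q = - 7 \sqrt{5} \approx -15.652$
$Q - V{\left(1,n{\left(3,-1 \right)} \right)} = - 7 \sqrt{5} - \left(21 - 21\right) = - 7 \sqrt{5} - 0 = - 7 \sqrt{5} + 0 = - 7 \sqrt{5}$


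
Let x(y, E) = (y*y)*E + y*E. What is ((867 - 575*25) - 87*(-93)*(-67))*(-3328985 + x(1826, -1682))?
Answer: 3119529029487145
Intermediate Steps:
x(y, E) = E*y + E*y² (x(y, E) = y²*E + E*y = E*y² + E*y = E*y + E*y²)
((867 - 575*25) - 87*(-93)*(-67))*(-3328985 + x(1826, -1682)) = ((867 - 575*25) - 87*(-93)*(-67))*(-3328985 - 1682*1826*(1 + 1826)) = ((867 - 14375) + 8091*(-67))*(-3328985 - 1682*1826*1827) = (-13508 - 542097)*(-3328985 - 5611323564) = -555605*(-5614652549) = 3119529029487145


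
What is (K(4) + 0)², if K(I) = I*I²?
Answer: 4096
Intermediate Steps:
K(I) = I³
(K(4) + 0)² = (4³ + 0)² = (64 + 0)² = 64² = 4096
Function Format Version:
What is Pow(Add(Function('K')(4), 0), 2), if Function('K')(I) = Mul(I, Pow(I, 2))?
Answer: 4096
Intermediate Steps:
Function('K')(I) = Pow(I, 3)
Pow(Add(Function('K')(4), 0), 2) = Pow(Add(Pow(4, 3), 0), 2) = Pow(Add(64, 0), 2) = Pow(64, 2) = 4096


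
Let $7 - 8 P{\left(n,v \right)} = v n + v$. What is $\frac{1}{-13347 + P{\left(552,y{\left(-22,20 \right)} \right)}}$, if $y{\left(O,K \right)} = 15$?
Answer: $- \frac{1}{14383} \approx -6.9526 \cdot 10^{-5}$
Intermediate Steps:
$P{\left(n,v \right)} = \frac{7}{8} - \frac{v}{8} - \frac{n v}{8}$ ($P{\left(n,v \right)} = \frac{7}{8} - \frac{v n + v}{8} = \frac{7}{8} - \frac{n v + v}{8} = \frac{7}{8} - \frac{v + n v}{8} = \frac{7}{8} - \left(\frac{v}{8} + \frac{n v}{8}\right) = \frac{7}{8} - \frac{v}{8} - \frac{n v}{8}$)
$\frac{1}{-13347 + P{\left(552,y{\left(-22,20 \right)} \right)}} = \frac{1}{-13347 - \left(1 + 1035\right)} = \frac{1}{-13347 - 1036} = \frac{1}{-14383} = - \frac{1}{14383}$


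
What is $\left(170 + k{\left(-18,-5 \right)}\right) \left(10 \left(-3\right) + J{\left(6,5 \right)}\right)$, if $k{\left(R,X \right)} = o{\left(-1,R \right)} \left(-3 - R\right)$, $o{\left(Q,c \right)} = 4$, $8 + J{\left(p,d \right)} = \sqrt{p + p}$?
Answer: $-8740 + 460 \sqrt{3} \approx -7943.3$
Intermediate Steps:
$J{\left(p,d \right)} = -8 + \sqrt{2} \sqrt{p}$ ($J{\left(p,d \right)} = -8 + \sqrt{p + p} = -8 + \sqrt{2 p} = -8 + \sqrt{2} \sqrt{p}$)
$k{\left(R,X \right)} = -12 - 4 R$ ($k{\left(R,X \right)} = 4 \left(-3 - R\right) = -12 - 4 R$)
$\left(170 + k{\left(-18,-5 \right)}\right) \left(10 \left(-3\right) + J{\left(6,5 \right)}\right) = \left(170 - -60\right) \left(10 \left(-3\right) - \left(8 - \sqrt{2} \sqrt{6}\right)\right) = \left(170 + \left(-12 + 72\right)\right) \left(-30 - \left(8 - 2 \sqrt{3}\right)\right) = \left(170 + 60\right) \left(-38 + 2 \sqrt{3}\right) = 230 \left(-38 + 2 \sqrt{3}\right) = -8740 + 460 \sqrt{3}$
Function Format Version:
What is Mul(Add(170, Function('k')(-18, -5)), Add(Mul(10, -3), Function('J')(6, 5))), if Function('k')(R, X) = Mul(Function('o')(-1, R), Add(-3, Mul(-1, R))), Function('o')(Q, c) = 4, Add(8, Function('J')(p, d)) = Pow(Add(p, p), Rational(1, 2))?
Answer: Add(-8740, Mul(460, Pow(3, Rational(1, 2)))) ≈ -7943.3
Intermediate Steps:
Function('J')(p, d) = Add(-8, Mul(Pow(2, Rational(1, 2)), Pow(p, Rational(1, 2)))) (Function('J')(p, d) = Add(-8, Pow(Add(p, p), Rational(1, 2))) = Add(-8, Pow(Mul(2, p), Rational(1, 2))) = Add(-8, Mul(Pow(2, Rational(1, 2)), Pow(p, Rational(1, 2)))))
Function('k')(R, X) = Add(-12, Mul(-4, R)) (Function('k')(R, X) = Mul(4, Add(-3, Mul(-1, R))) = Add(-12, Mul(-4, R)))
Mul(Add(170, Function('k')(-18, -5)), Add(Mul(10, -3), Function('J')(6, 5))) = Mul(Add(170, Add(-12, Mul(-4, -18))), Add(Mul(10, -3), Add(-8, Mul(Pow(2, Rational(1, 2)), Pow(6, Rational(1, 2)))))) = Mul(Add(170, Add(-12, 72)), Add(-30, Add(-8, Mul(2, Pow(3, Rational(1, 2)))))) = Mul(Add(170, 60), Add(-38, Mul(2, Pow(3, Rational(1, 2))))) = Mul(230, Add(-38, Mul(2, Pow(3, Rational(1, 2))))) = Add(-8740, Mul(460, Pow(3, Rational(1, 2))))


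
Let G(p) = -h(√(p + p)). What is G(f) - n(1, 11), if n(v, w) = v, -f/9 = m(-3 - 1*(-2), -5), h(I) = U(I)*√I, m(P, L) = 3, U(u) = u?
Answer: -1 - 9*I*2^(¾)*3^(¼)*√I ≈ 13.086 - 14.086*I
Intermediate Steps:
h(I) = I^(3/2) (h(I) = I*√I = I^(3/2))
f = -27 (f = -9*3 = -27)
G(p) = -2^(¾)*p^(¾) (G(p) = -(√(p + p))^(3/2) = -(√(2*p))^(3/2) = -(√2*√p)^(3/2) = -2^(¾)*p^(¾))
G(f) - n(1, 11) = -2^(¾)*(-27)^(¾) - 1*1 = -2^(¾)*9*(-1)^(¾)*3^(¼) - 1 = -9*(-2)^(¾)*3^(¼) - 1 = -1 - 9*(-2)^(¾)*3^(¼)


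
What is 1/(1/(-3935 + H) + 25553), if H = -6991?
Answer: 10926/279192077 ≈ 3.9134e-5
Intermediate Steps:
1/(1/(-3935 + H) + 25553) = 1/(1/(-3935 - 6991) + 25553) = 1/(1/(-10926) + 25553) = 1/(-1/10926 + 25553) = 1/(279192077/10926) = 10926/279192077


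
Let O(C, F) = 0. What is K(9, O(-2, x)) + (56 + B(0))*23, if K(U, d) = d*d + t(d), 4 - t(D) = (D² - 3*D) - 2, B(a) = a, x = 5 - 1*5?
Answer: 1294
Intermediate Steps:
x = 0 (x = 5 - 5 = 0)
t(D) = 6 - D² + 3*D (t(D) = 4 - ((D² - 3*D) - 2) = 4 - (-2 + D² - 3*D) = 4 + (2 - D² + 3*D) = 6 - D² + 3*D)
K(U, d) = 6 + 3*d (K(U, d) = d*d + (6 - d² + 3*d) = d² + (6 - d² + 3*d) = 6 + 3*d)
K(9, O(-2, x)) + (56 + B(0))*23 = (6 + 3*0) + (56 + 0)*23 = (6 + 0) + 56*23 = 6 + 1288 = 1294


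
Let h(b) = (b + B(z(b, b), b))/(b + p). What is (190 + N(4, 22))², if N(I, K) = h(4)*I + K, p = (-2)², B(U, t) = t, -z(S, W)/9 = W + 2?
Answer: 46656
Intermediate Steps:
z(S, W) = -18 - 9*W (z(S, W) = -9*(W + 2) = -9*(2 + W) = -18 - 9*W)
p = 4
h(b) = 2*b/(4 + b) (h(b) = (b + b)/(b + 4) = (2*b)/(4 + b) = 2*b/(4 + b))
N(I, K) = I + K (N(I, K) = (2*4/(4 + 4))*I + K = (2*4/8)*I + K = (2*4*(⅛))*I + K = 1*I + K = I + K)
(190 + N(4, 22))² = (190 + (4 + 22))² = (190 + 26)² = 216² = 46656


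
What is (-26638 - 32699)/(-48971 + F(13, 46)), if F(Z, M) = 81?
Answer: 59337/48890 ≈ 1.2137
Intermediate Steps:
(-26638 - 32699)/(-48971 + F(13, 46)) = (-26638 - 32699)/(-48971 + 81) = -59337/(-48890) = -59337*(-1/48890) = 59337/48890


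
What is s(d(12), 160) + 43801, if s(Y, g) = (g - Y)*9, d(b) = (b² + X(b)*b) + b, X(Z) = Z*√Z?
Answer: 43837 - 2592*√3 ≈ 39348.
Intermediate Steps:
X(Z) = Z^(3/2)
d(b) = b + b² + b^(5/2) (d(b) = (b² + b^(3/2)*b) + b = (b² + b^(5/2)) + b = b + b² + b^(5/2))
s(Y, g) = -9*Y + 9*g
s(d(12), 160) + 43801 = (-108*(1 + 12 + 12^(3/2)) + 9*160) + 43801 = (-108*(1 + 12 + 24*√3) + 1440) + 43801 = (-108*(13 + 24*√3) + 1440) + 43801 = (-9*(156 + 288*√3) + 1440) + 43801 = ((-1404 - 2592*√3) + 1440) + 43801 = (36 - 2592*√3) + 43801 = 43837 - 2592*√3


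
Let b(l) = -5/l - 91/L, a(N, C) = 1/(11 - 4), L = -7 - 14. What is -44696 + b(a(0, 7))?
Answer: -134180/3 ≈ -44727.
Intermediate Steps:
L = -21
a(N, C) = 1/7
b(l) = 13/3 - 5/l (b(l) = -5/l - 91/(-21) = -5/l - 91*(-1/21) = -5/l + 13/3 = 13/3 - 5/l)
-44696 + b(a(0, 7)) = -44696 + (13/3 - 5/1/7) = -44696 + (13/3 - 5*7) = -44696 + (13/3 - 35) = -44696 - 92/3 = -134180/3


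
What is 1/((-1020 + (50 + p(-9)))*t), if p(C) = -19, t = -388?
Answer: 1/383732 ≈ 2.6060e-6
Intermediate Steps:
1/((-1020 + (50 + p(-9)))*t) = 1/((-1020 + (50 - 19))*(-388)) = 1/((-1020 + 31)*(-388)) = 1/(-989*(-388)) = 1/383732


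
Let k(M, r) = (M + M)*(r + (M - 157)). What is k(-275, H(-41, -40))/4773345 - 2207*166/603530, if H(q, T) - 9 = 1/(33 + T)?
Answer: -1125819482323/2016599835495 ≈ -0.55828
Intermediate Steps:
H(q, T) = 9 + 1/(33 + T)
k(M, r) = 2*M*(-157 + M + r) (k(M, r) = (2*M)*(r + (-157 + M)) = (2*M)*(-157 + M + r) = 2*M*(-157 + M + r))
k(-275, H(-41, -40))/4773345 - 2207*166/603530 = (2*(-275)*(-157 - 275 + (298 + 9*(-40))/(33 - 40)))/4773345 - 2207*166/603530 = (2*(-275)*(-157 - 275 + (298 - 360)/(-7)))*(1/4773345) - 366362*1/603530 = (2*(-275)*(-157 - 275 - ⅐*(-62)))*(1/4773345) - 183181/301765 = (2*(-275)*(-157 - 275 + 62/7))*(1/4773345) - 183181/301765 = (2*(-275)*(-2962/7))*(1/4773345) - 183181/301765 = (1629100/7)*(1/4773345) - 183181/301765 = 325820/6682683 - 183181/301765 = -1125819482323/2016599835495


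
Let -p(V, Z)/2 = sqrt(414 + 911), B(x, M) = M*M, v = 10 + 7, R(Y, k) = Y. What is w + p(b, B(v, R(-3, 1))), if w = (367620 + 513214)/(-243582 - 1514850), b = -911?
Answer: -440417/879216 - 10*sqrt(53) ≈ -73.302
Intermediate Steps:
v = 17
B(x, M) = M**2
p(V, Z) = -10*sqrt(53) (p(V, Z) = -2*sqrt(414 + 911) = -10*sqrt(53))
w = -440417/879216 (w = 880834/(-1758432) = 880834*(-1/1758432) = -440417/879216 ≈ -0.50092)
w + p(b, B(v, R(-3, 1))) = -440417/879216 - 10*sqrt(53)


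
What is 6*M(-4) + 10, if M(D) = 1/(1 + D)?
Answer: 8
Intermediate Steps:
6*M(-4) + 10 = 6/(1 - 4) + 10 = 6/(-3) + 10 = 6*(-1/3) + 10 = -2 + 10 = 8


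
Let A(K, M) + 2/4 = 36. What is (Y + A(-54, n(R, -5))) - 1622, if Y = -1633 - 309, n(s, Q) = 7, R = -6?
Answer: -7057/2 ≈ -3528.5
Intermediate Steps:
A(K, M) = 71/2 (A(K, M) = -½ + 36 = 71/2)
Y = -1942
(Y + A(-54, n(R, -5))) - 1622 = (-1942 + 71/2) - 1622 = -3813/2 - 1622 = -7057/2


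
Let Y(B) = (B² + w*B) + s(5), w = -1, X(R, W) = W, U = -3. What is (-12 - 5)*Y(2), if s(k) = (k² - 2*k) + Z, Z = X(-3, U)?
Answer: -238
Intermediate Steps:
Z = -3
s(k) = -3 + k² - 2*k (s(k) = (k² - 2*k) - 3 = -3 + k² - 2*k)
Y(B) = 12 + B² - B (Y(B) = (B² - B) + (-3 + 5² - 2*5) = (B² - B) + (-3 + 25 - 10) = (B² - B) + 12 = 12 + B² - B)
(-12 - 5)*Y(2) = (-12 - 5)*(12 + 2² - 1*2) = -17*(12 + 4 - 2) = -17*14 = -238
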